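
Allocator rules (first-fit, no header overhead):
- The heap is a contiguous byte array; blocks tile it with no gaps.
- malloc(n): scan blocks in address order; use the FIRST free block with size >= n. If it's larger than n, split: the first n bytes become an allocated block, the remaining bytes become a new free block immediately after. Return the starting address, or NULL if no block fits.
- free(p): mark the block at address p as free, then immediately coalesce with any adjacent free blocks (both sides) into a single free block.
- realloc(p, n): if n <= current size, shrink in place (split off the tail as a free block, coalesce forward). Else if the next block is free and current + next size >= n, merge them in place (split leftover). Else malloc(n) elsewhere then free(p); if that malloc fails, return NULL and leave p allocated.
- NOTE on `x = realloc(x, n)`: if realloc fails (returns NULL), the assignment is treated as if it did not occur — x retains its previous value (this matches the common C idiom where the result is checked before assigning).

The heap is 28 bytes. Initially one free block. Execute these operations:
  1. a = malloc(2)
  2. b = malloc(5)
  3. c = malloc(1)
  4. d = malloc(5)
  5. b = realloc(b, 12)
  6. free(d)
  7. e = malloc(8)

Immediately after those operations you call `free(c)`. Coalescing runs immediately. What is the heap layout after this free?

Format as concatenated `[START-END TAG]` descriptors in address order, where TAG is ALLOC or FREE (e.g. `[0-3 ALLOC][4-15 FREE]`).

Op 1: a = malloc(2) -> a = 0; heap: [0-1 ALLOC][2-27 FREE]
Op 2: b = malloc(5) -> b = 2; heap: [0-1 ALLOC][2-6 ALLOC][7-27 FREE]
Op 3: c = malloc(1) -> c = 7; heap: [0-1 ALLOC][2-6 ALLOC][7-7 ALLOC][8-27 FREE]
Op 4: d = malloc(5) -> d = 8; heap: [0-1 ALLOC][2-6 ALLOC][7-7 ALLOC][8-12 ALLOC][13-27 FREE]
Op 5: b = realloc(b, 12) -> b = 13; heap: [0-1 ALLOC][2-6 FREE][7-7 ALLOC][8-12 ALLOC][13-24 ALLOC][25-27 FREE]
Op 6: free(d) -> (freed d); heap: [0-1 ALLOC][2-6 FREE][7-7 ALLOC][8-12 FREE][13-24 ALLOC][25-27 FREE]
Op 7: e = malloc(8) -> e = NULL; heap: [0-1 ALLOC][2-6 FREE][7-7 ALLOC][8-12 FREE][13-24 ALLOC][25-27 FREE]
free(c): c = 7 -> block [7-7 ALLOC]; mark free, coalesce with adjacent free neighbors -> [0-1 ALLOC][2-12 FREE][13-24 ALLOC][25-27 FREE]

Answer: [0-1 ALLOC][2-12 FREE][13-24 ALLOC][25-27 FREE]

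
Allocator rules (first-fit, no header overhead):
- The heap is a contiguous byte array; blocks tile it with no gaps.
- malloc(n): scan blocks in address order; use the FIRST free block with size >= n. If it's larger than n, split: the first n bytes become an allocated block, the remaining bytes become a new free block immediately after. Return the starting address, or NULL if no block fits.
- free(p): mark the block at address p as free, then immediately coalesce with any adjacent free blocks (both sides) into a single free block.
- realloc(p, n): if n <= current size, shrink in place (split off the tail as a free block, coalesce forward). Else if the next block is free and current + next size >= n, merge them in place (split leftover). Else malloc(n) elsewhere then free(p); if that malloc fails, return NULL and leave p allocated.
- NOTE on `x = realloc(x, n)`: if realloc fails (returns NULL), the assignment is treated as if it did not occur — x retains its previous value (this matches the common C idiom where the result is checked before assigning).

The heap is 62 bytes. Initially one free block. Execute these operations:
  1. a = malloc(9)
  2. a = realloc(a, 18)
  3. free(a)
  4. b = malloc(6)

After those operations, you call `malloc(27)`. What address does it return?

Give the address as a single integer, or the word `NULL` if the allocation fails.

Op 1: a = malloc(9) -> a = 0; heap: [0-8 ALLOC][9-61 FREE]
Op 2: a = realloc(a, 18) -> a = 0; heap: [0-17 ALLOC][18-61 FREE]
Op 3: free(a) -> (freed a); heap: [0-61 FREE]
Op 4: b = malloc(6) -> b = 0; heap: [0-5 ALLOC][6-61 FREE]
malloc(27): first-fit scan over [0-5 ALLOC][6-61 FREE] -> 6

Answer: 6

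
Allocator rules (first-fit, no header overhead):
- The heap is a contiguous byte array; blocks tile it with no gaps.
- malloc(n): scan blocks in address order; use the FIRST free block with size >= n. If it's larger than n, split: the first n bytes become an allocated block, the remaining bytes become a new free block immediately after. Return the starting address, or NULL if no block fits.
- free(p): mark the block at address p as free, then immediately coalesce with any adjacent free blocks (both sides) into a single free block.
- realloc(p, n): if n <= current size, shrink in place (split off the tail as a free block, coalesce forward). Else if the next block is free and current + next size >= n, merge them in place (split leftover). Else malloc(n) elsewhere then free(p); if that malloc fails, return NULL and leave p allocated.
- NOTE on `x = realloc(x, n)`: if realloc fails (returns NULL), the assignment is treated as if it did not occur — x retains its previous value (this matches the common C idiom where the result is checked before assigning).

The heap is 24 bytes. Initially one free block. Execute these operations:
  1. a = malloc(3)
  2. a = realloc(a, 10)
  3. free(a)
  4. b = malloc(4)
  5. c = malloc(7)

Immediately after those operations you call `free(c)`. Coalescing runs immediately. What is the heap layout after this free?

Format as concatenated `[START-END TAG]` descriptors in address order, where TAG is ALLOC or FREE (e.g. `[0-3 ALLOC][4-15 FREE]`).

Op 1: a = malloc(3) -> a = 0; heap: [0-2 ALLOC][3-23 FREE]
Op 2: a = realloc(a, 10) -> a = 0; heap: [0-9 ALLOC][10-23 FREE]
Op 3: free(a) -> (freed a); heap: [0-23 FREE]
Op 4: b = malloc(4) -> b = 0; heap: [0-3 ALLOC][4-23 FREE]
Op 5: c = malloc(7) -> c = 4; heap: [0-3 ALLOC][4-10 ALLOC][11-23 FREE]
free(c): c = 4 -> block [4-10 ALLOC]; mark free, coalesce with adjacent free neighbors -> [0-3 ALLOC][4-23 FREE]

Answer: [0-3 ALLOC][4-23 FREE]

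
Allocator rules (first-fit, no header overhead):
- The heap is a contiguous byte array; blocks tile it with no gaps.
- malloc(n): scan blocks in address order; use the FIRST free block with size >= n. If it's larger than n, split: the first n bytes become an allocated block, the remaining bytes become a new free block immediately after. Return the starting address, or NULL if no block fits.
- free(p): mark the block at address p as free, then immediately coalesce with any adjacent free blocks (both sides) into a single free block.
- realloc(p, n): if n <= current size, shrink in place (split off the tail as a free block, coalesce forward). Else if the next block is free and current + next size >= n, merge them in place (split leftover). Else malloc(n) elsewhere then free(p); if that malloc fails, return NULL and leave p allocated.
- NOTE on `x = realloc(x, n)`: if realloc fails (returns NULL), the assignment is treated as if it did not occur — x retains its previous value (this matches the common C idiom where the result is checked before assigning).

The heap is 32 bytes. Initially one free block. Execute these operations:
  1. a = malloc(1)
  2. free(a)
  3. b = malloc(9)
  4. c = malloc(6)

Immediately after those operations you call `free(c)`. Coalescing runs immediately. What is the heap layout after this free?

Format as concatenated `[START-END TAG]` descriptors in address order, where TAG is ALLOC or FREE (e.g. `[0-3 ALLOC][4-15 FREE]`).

Op 1: a = malloc(1) -> a = 0; heap: [0-0 ALLOC][1-31 FREE]
Op 2: free(a) -> (freed a); heap: [0-31 FREE]
Op 3: b = malloc(9) -> b = 0; heap: [0-8 ALLOC][9-31 FREE]
Op 4: c = malloc(6) -> c = 9; heap: [0-8 ALLOC][9-14 ALLOC][15-31 FREE]
free(c): c = 9 -> block [9-14 ALLOC]; mark free, coalesce with adjacent free neighbors -> [0-8 ALLOC][9-31 FREE]

Answer: [0-8 ALLOC][9-31 FREE]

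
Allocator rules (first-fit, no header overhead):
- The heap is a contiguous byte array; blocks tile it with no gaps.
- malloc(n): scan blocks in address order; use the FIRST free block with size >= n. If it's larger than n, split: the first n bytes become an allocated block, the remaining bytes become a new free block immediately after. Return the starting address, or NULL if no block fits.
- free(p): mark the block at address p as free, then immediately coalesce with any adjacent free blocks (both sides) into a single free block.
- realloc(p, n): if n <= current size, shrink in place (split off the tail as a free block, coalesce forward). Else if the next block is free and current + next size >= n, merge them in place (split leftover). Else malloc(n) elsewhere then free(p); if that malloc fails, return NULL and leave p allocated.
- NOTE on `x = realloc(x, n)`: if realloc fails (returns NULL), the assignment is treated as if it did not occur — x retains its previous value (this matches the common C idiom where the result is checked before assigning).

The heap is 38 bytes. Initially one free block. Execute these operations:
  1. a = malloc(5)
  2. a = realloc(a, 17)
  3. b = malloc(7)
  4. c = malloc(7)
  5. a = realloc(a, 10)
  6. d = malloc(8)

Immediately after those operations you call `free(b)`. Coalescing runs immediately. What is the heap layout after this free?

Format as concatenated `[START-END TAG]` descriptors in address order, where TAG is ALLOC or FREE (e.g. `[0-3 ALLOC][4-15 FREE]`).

Op 1: a = malloc(5) -> a = 0; heap: [0-4 ALLOC][5-37 FREE]
Op 2: a = realloc(a, 17) -> a = 0; heap: [0-16 ALLOC][17-37 FREE]
Op 3: b = malloc(7) -> b = 17; heap: [0-16 ALLOC][17-23 ALLOC][24-37 FREE]
Op 4: c = malloc(7) -> c = 24; heap: [0-16 ALLOC][17-23 ALLOC][24-30 ALLOC][31-37 FREE]
Op 5: a = realloc(a, 10) -> a = 0; heap: [0-9 ALLOC][10-16 FREE][17-23 ALLOC][24-30 ALLOC][31-37 FREE]
Op 6: d = malloc(8) -> d = NULL; heap: [0-9 ALLOC][10-16 FREE][17-23 ALLOC][24-30 ALLOC][31-37 FREE]
free(b): b = 17 -> block [17-23 ALLOC]; mark free, coalesce with adjacent free neighbors -> [0-9 ALLOC][10-23 FREE][24-30 ALLOC][31-37 FREE]

Answer: [0-9 ALLOC][10-23 FREE][24-30 ALLOC][31-37 FREE]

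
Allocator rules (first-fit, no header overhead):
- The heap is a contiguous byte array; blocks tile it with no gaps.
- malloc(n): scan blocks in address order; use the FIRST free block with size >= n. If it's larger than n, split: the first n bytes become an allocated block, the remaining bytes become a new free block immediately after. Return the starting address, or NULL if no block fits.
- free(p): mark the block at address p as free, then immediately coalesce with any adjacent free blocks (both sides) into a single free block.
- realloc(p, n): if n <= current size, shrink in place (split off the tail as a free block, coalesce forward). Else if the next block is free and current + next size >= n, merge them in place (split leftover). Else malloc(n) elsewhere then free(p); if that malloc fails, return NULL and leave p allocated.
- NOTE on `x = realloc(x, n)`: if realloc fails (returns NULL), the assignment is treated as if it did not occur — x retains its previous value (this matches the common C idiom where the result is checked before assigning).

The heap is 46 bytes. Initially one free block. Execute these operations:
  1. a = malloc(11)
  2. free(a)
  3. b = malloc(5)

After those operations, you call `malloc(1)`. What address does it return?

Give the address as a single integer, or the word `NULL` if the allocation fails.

Answer: 5

Derivation:
Op 1: a = malloc(11) -> a = 0; heap: [0-10 ALLOC][11-45 FREE]
Op 2: free(a) -> (freed a); heap: [0-45 FREE]
Op 3: b = malloc(5) -> b = 0; heap: [0-4 ALLOC][5-45 FREE]
malloc(1): first-fit scan over [0-4 ALLOC][5-45 FREE] -> 5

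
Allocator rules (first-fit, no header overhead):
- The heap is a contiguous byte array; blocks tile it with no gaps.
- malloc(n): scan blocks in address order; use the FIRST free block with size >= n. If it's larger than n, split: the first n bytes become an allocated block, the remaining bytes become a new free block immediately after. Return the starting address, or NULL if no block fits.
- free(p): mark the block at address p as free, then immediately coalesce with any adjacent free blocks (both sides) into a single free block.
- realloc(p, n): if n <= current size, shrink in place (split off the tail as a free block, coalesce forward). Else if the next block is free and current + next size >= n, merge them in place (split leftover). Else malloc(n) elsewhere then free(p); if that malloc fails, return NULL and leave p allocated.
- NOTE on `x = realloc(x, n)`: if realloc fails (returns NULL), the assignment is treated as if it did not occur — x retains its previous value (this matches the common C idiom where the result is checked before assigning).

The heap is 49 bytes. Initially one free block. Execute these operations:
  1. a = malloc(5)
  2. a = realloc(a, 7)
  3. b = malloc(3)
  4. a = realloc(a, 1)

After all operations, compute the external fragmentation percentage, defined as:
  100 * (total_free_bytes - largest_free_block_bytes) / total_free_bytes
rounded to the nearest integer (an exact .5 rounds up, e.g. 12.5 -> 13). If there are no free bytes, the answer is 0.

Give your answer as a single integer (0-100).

Op 1: a = malloc(5) -> a = 0; heap: [0-4 ALLOC][5-48 FREE]
Op 2: a = realloc(a, 7) -> a = 0; heap: [0-6 ALLOC][7-48 FREE]
Op 3: b = malloc(3) -> b = 7; heap: [0-6 ALLOC][7-9 ALLOC][10-48 FREE]
Op 4: a = realloc(a, 1) -> a = 0; heap: [0-0 ALLOC][1-6 FREE][7-9 ALLOC][10-48 FREE]
Free blocks: [6 39] total_free=45 largest=39 -> 100*(45-39)/45 = 600/45 ≈ 13.333 -> rounds to 13

Answer: 13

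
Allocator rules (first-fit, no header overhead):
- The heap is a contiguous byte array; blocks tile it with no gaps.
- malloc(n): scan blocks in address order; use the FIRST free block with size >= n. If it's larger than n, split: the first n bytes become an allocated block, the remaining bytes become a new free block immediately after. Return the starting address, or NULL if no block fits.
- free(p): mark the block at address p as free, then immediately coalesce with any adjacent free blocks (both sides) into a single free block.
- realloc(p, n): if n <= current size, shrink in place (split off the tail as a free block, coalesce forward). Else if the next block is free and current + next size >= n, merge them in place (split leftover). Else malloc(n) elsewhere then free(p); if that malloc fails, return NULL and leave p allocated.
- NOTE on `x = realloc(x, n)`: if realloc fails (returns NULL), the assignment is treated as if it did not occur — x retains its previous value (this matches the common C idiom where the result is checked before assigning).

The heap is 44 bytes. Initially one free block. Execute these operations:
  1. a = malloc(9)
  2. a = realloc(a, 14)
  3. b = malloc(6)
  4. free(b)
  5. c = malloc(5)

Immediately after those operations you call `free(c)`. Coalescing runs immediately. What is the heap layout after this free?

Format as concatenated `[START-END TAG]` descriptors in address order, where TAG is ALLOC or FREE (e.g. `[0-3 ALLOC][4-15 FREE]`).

Answer: [0-13 ALLOC][14-43 FREE]

Derivation:
Op 1: a = malloc(9) -> a = 0; heap: [0-8 ALLOC][9-43 FREE]
Op 2: a = realloc(a, 14) -> a = 0; heap: [0-13 ALLOC][14-43 FREE]
Op 3: b = malloc(6) -> b = 14; heap: [0-13 ALLOC][14-19 ALLOC][20-43 FREE]
Op 4: free(b) -> (freed b); heap: [0-13 ALLOC][14-43 FREE]
Op 5: c = malloc(5) -> c = 14; heap: [0-13 ALLOC][14-18 ALLOC][19-43 FREE]
free(c): c = 14 -> block [14-18 ALLOC]; mark free, coalesce with adjacent free neighbors -> [0-13 ALLOC][14-43 FREE]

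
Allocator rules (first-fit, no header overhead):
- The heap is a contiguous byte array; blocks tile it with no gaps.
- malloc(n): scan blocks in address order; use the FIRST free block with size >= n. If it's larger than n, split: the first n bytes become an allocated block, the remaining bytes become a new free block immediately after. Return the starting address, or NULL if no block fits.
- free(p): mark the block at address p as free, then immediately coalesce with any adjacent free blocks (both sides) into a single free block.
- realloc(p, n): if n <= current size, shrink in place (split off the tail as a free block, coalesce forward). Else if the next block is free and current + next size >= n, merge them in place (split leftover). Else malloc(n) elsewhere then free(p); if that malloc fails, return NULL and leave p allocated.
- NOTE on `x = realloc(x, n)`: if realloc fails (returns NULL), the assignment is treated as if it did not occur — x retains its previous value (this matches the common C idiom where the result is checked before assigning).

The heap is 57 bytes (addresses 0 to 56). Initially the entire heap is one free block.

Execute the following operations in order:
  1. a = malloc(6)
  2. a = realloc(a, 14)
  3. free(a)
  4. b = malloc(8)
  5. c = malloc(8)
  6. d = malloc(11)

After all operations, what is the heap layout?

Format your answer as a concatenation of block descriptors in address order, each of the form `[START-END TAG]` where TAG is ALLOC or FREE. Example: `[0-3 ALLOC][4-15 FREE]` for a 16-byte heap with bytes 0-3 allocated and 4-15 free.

Op 1: a = malloc(6) -> a = 0; heap: [0-5 ALLOC][6-56 FREE]
Op 2: a = realloc(a, 14) -> a = 0; heap: [0-13 ALLOC][14-56 FREE]
Op 3: free(a) -> (freed a); heap: [0-56 FREE]
Op 4: b = malloc(8) -> b = 0; heap: [0-7 ALLOC][8-56 FREE]
Op 5: c = malloc(8) -> c = 8; heap: [0-7 ALLOC][8-15 ALLOC][16-56 FREE]
Op 6: d = malloc(11) -> d = 16; heap: [0-7 ALLOC][8-15 ALLOC][16-26 ALLOC][27-56 FREE]

Answer: [0-7 ALLOC][8-15 ALLOC][16-26 ALLOC][27-56 FREE]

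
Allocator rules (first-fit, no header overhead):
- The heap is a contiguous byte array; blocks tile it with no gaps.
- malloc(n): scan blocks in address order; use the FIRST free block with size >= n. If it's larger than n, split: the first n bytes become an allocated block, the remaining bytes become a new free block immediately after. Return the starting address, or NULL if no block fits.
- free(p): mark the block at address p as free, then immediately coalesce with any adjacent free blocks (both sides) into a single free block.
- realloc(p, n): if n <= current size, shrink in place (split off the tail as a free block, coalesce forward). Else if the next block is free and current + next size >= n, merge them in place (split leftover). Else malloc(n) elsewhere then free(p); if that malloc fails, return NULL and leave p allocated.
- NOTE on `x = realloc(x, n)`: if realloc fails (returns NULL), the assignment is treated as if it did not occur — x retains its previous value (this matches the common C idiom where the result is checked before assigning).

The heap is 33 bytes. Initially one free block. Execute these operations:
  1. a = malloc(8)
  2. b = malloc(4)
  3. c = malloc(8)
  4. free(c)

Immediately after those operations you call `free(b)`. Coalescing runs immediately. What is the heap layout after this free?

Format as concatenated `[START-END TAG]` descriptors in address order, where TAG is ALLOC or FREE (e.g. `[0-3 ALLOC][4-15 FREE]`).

Answer: [0-7 ALLOC][8-32 FREE]

Derivation:
Op 1: a = malloc(8) -> a = 0; heap: [0-7 ALLOC][8-32 FREE]
Op 2: b = malloc(4) -> b = 8; heap: [0-7 ALLOC][8-11 ALLOC][12-32 FREE]
Op 3: c = malloc(8) -> c = 12; heap: [0-7 ALLOC][8-11 ALLOC][12-19 ALLOC][20-32 FREE]
Op 4: free(c) -> (freed c); heap: [0-7 ALLOC][8-11 ALLOC][12-32 FREE]
free(b): b = 8 -> block [8-11 ALLOC]; mark free, coalesce with adjacent free neighbors -> [0-7 ALLOC][8-32 FREE]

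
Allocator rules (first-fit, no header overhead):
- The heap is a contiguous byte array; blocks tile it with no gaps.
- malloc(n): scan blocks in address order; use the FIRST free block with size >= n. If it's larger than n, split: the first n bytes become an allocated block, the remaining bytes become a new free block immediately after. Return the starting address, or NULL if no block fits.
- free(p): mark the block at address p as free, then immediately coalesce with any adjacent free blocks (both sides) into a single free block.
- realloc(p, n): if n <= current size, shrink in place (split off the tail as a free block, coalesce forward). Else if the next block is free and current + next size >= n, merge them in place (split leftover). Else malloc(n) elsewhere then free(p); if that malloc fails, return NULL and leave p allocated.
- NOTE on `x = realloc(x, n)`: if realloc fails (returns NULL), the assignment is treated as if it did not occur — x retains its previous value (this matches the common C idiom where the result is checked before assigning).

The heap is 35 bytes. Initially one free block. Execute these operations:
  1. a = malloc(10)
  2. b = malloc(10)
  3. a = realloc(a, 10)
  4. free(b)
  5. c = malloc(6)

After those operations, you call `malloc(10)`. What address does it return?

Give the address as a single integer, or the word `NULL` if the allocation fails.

Answer: 16

Derivation:
Op 1: a = malloc(10) -> a = 0; heap: [0-9 ALLOC][10-34 FREE]
Op 2: b = malloc(10) -> b = 10; heap: [0-9 ALLOC][10-19 ALLOC][20-34 FREE]
Op 3: a = realloc(a, 10) -> a = 0; heap: [0-9 ALLOC][10-19 ALLOC][20-34 FREE]
Op 4: free(b) -> (freed b); heap: [0-9 ALLOC][10-34 FREE]
Op 5: c = malloc(6) -> c = 10; heap: [0-9 ALLOC][10-15 ALLOC][16-34 FREE]
malloc(10): first-fit scan over [0-9 ALLOC][10-15 ALLOC][16-34 FREE] -> 16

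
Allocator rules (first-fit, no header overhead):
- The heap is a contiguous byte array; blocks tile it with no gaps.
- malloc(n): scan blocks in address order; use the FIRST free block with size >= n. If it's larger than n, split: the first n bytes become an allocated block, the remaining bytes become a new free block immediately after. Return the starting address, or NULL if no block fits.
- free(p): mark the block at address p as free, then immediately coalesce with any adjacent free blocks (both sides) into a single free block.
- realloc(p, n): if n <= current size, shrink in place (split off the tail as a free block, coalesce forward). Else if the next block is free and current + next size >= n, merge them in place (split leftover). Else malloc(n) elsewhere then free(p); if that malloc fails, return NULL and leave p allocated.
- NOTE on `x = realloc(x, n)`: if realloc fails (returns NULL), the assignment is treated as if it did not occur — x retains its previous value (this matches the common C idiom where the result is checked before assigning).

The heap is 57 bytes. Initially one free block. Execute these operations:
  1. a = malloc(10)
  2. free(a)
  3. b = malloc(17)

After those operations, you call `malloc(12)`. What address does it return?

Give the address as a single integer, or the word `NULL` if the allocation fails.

Answer: 17

Derivation:
Op 1: a = malloc(10) -> a = 0; heap: [0-9 ALLOC][10-56 FREE]
Op 2: free(a) -> (freed a); heap: [0-56 FREE]
Op 3: b = malloc(17) -> b = 0; heap: [0-16 ALLOC][17-56 FREE]
malloc(12): first-fit scan over [0-16 ALLOC][17-56 FREE] -> 17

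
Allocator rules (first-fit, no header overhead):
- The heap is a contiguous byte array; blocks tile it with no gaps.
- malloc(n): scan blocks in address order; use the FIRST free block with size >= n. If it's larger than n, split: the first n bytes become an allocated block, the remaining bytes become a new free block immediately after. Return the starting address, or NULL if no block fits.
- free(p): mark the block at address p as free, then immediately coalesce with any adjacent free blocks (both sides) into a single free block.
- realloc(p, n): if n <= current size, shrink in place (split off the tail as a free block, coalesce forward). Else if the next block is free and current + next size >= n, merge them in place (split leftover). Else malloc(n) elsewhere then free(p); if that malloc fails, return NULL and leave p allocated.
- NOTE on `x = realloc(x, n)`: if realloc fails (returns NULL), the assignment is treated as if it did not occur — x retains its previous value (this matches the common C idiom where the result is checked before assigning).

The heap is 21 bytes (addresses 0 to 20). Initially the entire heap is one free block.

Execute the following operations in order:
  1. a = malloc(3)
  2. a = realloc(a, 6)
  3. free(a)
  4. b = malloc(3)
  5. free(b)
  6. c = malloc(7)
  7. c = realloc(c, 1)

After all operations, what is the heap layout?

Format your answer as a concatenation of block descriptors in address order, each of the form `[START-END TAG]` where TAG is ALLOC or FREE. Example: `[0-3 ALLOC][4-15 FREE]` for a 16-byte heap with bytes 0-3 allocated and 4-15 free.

Answer: [0-0 ALLOC][1-20 FREE]

Derivation:
Op 1: a = malloc(3) -> a = 0; heap: [0-2 ALLOC][3-20 FREE]
Op 2: a = realloc(a, 6) -> a = 0; heap: [0-5 ALLOC][6-20 FREE]
Op 3: free(a) -> (freed a); heap: [0-20 FREE]
Op 4: b = malloc(3) -> b = 0; heap: [0-2 ALLOC][3-20 FREE]
Op 5: free(b) -> (freed b); heap: [0-20 FREE]
Op 6: c = malloc(7) -> c = 0; heap: [0-6 ALLOC][7-20 FREE]
Op 7: c = realloc(c, 1) -> c = 0; heap: [0-0 ALLOC][1-20 FREE]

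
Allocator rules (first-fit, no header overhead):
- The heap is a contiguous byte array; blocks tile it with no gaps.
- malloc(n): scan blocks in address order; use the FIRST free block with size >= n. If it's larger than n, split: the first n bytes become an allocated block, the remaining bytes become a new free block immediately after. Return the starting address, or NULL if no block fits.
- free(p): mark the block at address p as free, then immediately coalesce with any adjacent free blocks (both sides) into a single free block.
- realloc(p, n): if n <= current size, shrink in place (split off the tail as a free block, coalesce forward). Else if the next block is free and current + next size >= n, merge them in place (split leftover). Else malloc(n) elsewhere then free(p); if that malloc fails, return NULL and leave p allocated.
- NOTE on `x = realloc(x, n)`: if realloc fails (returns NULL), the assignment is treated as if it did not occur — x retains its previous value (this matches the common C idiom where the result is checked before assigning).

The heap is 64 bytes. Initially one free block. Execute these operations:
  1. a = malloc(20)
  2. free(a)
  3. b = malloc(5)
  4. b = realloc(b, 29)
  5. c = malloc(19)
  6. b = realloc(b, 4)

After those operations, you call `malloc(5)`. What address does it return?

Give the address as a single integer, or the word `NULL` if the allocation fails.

Op 1: a = malloc(20) -> a = 0; heap: [0-19 ALLOC][20-63 FREE]
Op 2: free(a) -> (freed a); heap: [0-63 FREE]
Op 3: b = malloc(5) -> b = 0; heap: [0-4 ALLOC][5-63 FREE]
Op 4: b = realloc(b, 29) -> b = 0; heap: [0-28 ALLOC][29-63 FREE]
Op 5: c = malloc(19) -> c = 29; heap: [0-28 ALLOC][29-47 ALLOC][48-63 FREE]
Op 6: b = realloc(b, 4) -> b = 0; heap: [0-3 ALLOC][4-28 FREE][29-47 ALLOC][48-63 FREE]
malloc(5): first-fit scan over [0-3 ALLOC][4-28 FREE][29-47 ALLOC][48-63 FREE] -> 4

Answer: 4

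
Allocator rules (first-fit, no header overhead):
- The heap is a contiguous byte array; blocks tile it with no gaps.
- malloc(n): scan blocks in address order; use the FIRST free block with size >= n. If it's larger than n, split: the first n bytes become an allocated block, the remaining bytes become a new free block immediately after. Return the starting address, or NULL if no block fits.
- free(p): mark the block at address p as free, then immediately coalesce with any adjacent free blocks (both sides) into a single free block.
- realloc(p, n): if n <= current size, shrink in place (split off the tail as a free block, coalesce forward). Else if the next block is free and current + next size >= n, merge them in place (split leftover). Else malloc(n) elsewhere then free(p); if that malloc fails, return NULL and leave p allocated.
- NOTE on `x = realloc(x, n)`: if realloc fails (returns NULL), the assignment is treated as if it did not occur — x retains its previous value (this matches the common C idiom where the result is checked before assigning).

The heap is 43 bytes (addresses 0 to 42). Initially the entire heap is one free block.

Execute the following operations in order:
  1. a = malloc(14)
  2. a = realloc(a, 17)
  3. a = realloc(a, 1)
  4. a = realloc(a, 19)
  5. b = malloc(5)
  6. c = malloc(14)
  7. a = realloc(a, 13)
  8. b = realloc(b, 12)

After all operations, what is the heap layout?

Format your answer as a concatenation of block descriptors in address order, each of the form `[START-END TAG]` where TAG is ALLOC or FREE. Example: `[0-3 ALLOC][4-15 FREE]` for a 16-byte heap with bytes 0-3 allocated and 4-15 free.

Op 1: a = malloc(14) -> a = 0; heap: [0-13 ALLOC][14-42 FREE]
Op 2: a = realloc(a, 17) -> a = 0; heap: [0-16 ALLOC][17-42 FREE]
Op 3: a = realloc(a, 1) -> a = 0; heap: [0-0 ALLOC][1-42 FREE]
Op 4: a = realloc(a, 19) -> a = 0; heap: [0-18 ALLOC][19-42 FREE]
Op 5: b = malloc(5) -> b = 19; heap: [0-18 ALLOC][19-23 ALLOC][24-42 FREE]
Op 6: c = malloc(14) -> c = 24; heap: [0-18 ALLOC][19-23 ALLOC][24-37 ALLOC][38-42 FREE]
Op 7: a = realloc(a, 13) -> a = 0; heap: [0-12 ALLOC][13-18 FREE][19-23 ALLOC][24-37 ALLOC][38-42 FREE]
Op 8: b = realloc(b, 12) -> NULL (b unchanged); heap: [0-12 ALLOC][13-18 FREE][19-23 ALLOC][24-37 ALLOC][38-42 FREE]

Answer: [0-12 ALLOC][13-18 FREE][19-23 ALLOC][24-37 ALLOC][38-42 FREE]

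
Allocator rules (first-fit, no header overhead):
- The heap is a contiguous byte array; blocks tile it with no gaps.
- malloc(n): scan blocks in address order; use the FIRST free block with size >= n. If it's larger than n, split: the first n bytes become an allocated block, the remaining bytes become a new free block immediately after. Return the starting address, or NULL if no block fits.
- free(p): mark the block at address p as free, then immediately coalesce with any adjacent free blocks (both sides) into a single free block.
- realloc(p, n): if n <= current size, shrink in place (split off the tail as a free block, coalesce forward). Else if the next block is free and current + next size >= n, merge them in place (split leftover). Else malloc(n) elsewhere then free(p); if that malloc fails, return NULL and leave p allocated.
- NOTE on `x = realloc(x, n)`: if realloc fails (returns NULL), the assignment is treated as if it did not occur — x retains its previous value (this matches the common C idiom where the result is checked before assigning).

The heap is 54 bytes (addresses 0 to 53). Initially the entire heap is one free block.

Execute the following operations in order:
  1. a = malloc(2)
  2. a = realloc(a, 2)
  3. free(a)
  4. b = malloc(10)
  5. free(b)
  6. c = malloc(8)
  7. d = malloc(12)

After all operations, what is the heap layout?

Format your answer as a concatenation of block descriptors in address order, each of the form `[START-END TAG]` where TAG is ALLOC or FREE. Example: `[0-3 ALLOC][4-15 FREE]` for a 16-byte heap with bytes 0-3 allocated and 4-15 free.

Op 1: a = malloc(2) -> a = 0; heap: [0-1 ALLOC][2-53 FREE]
Op 2: a = realloc(a, 2) -> a = 0; heap: [0-1 ALLOC][2-53 FREE]
Op 3: free(a) -> (freed a); heap: [0-53 FREE]
Op 4: b = malloc(10) -> b = 0; heap: [0-9 ALLOC][10-53 FREE]
Op 5: free(b) -> (freed b); heap: [0-53 FREE]
Op 6: c = malloc(8) -> c = 0; heap: [0-7 ALLOC][8-53 FREE]
Op 7: d = malloc(12) -> d = 8; heap: [0-7 ALLOC][8-19 ALLOC][20-53 FREE]

Answer: [0-7 ALLOC][8-19 ALLOC][20-53 FREE]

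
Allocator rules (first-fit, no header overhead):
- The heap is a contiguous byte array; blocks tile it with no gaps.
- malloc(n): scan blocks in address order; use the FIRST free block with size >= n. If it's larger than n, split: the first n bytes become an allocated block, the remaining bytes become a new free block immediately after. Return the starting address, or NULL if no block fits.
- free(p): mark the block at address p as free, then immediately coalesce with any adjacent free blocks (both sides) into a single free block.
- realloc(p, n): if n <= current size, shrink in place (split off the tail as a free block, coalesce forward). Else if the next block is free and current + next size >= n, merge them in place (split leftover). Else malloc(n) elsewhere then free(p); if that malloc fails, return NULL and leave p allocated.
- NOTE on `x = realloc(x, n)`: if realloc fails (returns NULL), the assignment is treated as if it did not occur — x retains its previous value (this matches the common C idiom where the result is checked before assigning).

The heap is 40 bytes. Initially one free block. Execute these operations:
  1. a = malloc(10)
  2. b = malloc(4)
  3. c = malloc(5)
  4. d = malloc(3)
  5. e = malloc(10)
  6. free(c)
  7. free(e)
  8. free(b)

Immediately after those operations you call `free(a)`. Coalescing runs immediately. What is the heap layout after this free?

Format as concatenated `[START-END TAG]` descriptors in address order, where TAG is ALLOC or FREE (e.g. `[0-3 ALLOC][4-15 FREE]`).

Op 1: a = malloc(10) -> a = 0; heap: [0-9 ALLOC][10-39 FREE]
Op 2: b = malloc(4) -> b = 10; heap: [0-9 ALLOC][10-13 ALLOC][14-39 FREE]
Op 3: c = malloc(5) -> c = 14; heap: [0-9 ALLOC][10-13 ALLOC][14-18 ALLOC][19-39 FREE]
Op 4: d = malloc(3) -> d = 19; heap: [0-9 ALLOC][10-13 ALLOC][14-18 ALLOC][19-21 ALLOC][22-39 FREE]
Op 5: e = malloc(10) -> e = 22; heap: [0-9 ALLOC][10-13 ALLOC][14-18 ALLOC][19-21 ALLOC][22-31 ALLOC][32-39 FREE]
Op 6: free(c) -> (freed c); heap: [0-9 ALLOC][10-13 ALLOC][14-18 FREE][19-21 ALLOC][22-31 ALLOC][32-39 FREE]
Op 7: free(e) -> (freed e); heap: [0-9 ALLOC][10-13 ALLOC][14-18 FREE][19-21 ALLOC][22-39 FREE]
Op 8: free(b) -> (freed b); heap: [0-9 ALLOC][10-18 FREE][19-21 ALLOC][22-39 FREE]
free(a): a = 0 -> block [0-9 ALLOC]; mark free, coalesce with adjacent free neighbors -> [0-18 FREE][19-21 ALLOC][22-39 FREE]

Answer: [0-18 FREE][19-21 ALLOC][22-39 FREE]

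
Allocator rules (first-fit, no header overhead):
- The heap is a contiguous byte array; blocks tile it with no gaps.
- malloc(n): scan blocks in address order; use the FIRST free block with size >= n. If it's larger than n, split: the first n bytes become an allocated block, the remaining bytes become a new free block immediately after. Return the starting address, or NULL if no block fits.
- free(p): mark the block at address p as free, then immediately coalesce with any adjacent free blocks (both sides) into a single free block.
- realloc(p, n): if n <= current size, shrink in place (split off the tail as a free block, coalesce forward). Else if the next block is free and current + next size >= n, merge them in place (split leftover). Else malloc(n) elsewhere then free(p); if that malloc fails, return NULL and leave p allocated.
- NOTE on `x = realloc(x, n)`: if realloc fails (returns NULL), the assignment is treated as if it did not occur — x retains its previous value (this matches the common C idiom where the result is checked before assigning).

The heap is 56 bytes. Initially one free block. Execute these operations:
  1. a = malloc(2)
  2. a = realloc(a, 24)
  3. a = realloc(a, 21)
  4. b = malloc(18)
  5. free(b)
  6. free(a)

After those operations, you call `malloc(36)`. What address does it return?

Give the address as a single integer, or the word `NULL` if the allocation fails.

Op 1: a = malloc(2) -> a = 0; heap: [0-1 ALLOC][2-55 FREE]
Op 2: a = realloc(a, 24) -> a = 0; heap: [0-23 ALLOC][24-55 FREE]
Op 3: a = realloc(a, 21) -> a = 0; heap: [0-20 ALLOC][21-55 FREE]
Op 4: b = malloc(18) -> b = 21; heap: [0-20 ALLOC][21-38 ALLOC][39-55 FREE]
Op 5: free(b) -> (freed b); heap: [0-20 ALLOC][21-55 FREE]
Op 6: free(a) -> (freed a); heap: [0-55 FREE]
malloc(36): first-fit scan over [0-55 FREE] -> 0

Answer: 0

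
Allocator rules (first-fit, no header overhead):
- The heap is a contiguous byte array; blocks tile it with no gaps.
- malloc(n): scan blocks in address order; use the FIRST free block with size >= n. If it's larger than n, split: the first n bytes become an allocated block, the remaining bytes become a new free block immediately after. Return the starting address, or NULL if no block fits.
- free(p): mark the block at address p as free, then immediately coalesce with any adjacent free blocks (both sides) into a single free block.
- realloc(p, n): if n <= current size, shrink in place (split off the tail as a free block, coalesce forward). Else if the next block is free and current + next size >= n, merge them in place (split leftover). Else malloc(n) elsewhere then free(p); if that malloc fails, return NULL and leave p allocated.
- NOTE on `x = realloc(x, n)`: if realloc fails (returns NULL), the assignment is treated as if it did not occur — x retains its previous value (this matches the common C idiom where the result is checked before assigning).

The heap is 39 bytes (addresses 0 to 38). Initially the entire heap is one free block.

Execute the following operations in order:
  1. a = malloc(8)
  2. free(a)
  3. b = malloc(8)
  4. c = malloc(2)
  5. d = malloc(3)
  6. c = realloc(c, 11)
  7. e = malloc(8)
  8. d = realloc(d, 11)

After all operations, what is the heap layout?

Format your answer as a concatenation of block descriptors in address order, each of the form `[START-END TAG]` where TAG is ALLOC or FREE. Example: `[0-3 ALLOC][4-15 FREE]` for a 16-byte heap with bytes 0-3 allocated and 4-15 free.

Answer: [0-7 ALLOC][8-9 FREE][10-12 ALLOC][13-23 ALLOC][24-31 ALLOC][32-38 FREE]

Derivation:
Op 1: a = malloc(8) -> a = 0; heap: [0-7 ALLOC][8-38 FREE]
Op 2: free(a) -> (freed a); heap: [0-38 FREE]
Op 3: b = malloc(8) -> b = 0; heap: [0-7 ALLOC][8-38 FREE]
Op 4: c = malloc(2) -> c = 8; heap: [0-7 ALLOC][8-9 ALLOC][10-38 FREE]
Op 5: d = malloc(3) -> d = 10; heap: [0-7 ALLOC][8-9 ALLOC][10-12 ALLOC][13-38 FREE]
Op 6: c = realloc(c, 11) -> c = 13; heap: [0-7 ALLOC][8-9 FREE][10-12 ALLOC][13-23 ALLOC][24-38 FREE]
Op 7: e = malloc(8) -> e = 24; heap: [0-7 ALLOC][8-9 FREE][10-12 ALLOC][13-23 ALLOC][24-31 ALLOC][32-38 FREE]
Op 8: d = realloc(d, 11) -> NULL (d unchanged); heap: [0-7 ALLOC][8-9 FREE][10-12 ALLOC][13-23 ALLOC][24-31 ALLOC][32-38 FREE]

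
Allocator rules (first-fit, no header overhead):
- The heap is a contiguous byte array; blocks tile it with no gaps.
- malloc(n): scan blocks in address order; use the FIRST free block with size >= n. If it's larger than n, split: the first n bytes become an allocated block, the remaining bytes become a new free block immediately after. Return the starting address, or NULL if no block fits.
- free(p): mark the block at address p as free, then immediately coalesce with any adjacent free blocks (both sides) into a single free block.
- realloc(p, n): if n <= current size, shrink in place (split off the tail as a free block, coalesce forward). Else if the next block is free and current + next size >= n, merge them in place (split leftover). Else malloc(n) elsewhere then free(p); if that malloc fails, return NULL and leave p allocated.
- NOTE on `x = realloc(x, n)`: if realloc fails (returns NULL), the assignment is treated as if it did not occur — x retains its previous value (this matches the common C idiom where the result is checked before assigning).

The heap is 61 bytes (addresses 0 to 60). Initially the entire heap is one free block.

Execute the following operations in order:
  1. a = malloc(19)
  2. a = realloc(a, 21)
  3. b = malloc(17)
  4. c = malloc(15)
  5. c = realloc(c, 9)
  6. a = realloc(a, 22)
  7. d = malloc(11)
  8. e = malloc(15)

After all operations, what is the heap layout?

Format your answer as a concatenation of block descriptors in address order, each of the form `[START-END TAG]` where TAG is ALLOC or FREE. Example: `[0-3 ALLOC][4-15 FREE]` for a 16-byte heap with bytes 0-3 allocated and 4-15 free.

Op 1: a = malloc(19) -> a = 0; heap: [0-18 ALLOC][19-60 FREE]
Op 2: a = realloc(a, 21) -> a = 0; heap: [0-20 ALLOC][21-60 FREE]
Op 3: b = malloc(17) -> b = 21; heap: [0-20 ALLOC][21-37 ALLOC][38-60 FREE]
Op 4: c = malloc(15) -> c = 38; heap: [0-20 ALLOC][21-37 ALLOC][38-52 ALLOC][53-60 FREE]
Op 5: c = realloc(c, 9) -> c = 38; heap: [0-20 ALLOC][21-37 ALLOC][38-46 ALLOC][47-60 FREE]
Op 6: a = realloc(a, 22) -> NULL (a unchanged); heap: [0-20 ALLOC][21-37 ALLOC][38-46 ALLOC][47-60 FREE]
Op 7: d = malloc(11) -> d = 47; heap: [0-20 ALLOC][21-37 ALLOC][38-46 ALLOC][47-57 ALLOC][58-60 FREE]
Op 8: e = malloc(15) -> e = NULL; heap: [0-20 ALLOC][21-37 ALLOC][38-46 ALLOC][47-57 ALLOC][58-60 FREE]

Answer: [0-20 ALLOC][21-37 ALLOC][38-46 ALLOC][47-57 ALLOC][58-60 FREE]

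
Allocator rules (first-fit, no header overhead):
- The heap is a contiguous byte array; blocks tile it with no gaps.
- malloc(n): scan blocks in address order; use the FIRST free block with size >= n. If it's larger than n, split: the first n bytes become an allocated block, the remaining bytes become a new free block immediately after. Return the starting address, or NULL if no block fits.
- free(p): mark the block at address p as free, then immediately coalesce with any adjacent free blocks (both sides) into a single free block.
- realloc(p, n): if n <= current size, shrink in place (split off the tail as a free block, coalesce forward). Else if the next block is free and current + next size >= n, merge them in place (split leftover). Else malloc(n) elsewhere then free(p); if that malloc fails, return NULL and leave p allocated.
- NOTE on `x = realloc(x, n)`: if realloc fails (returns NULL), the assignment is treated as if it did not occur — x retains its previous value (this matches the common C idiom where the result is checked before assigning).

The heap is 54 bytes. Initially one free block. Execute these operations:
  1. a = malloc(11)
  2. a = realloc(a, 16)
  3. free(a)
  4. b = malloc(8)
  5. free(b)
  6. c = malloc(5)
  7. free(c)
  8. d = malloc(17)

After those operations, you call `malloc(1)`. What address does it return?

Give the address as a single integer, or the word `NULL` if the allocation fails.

Answer: 17

Derivation:
Op 1: a = malloc(11) -> a = 0; heap: [0-10 ALLOC][11-53 FREE]
Op 2: a = realloc(a, 16) -> a = 0; heap: [0-15 ALLOC][16-53 FREE]
Op 3: free(a) -> (freed a); heap: [0-53 FREE]
Op 4: b = malloc(8) -> b = 0; heap: [0-7 ALLOC][8-53 FREE]
Op 5: free(b) -> (freed b); heap: [0-53 FREE]
Op 6: c = malloc(5) -> c = 0; heap: [0-4 ALLOC][5-53 FREE]
Op 7: free(c) -> (freed c); heap: [0-53 FREE]
Op 8: d = malloc(17) -> d = 0; heap: [0-16 ALLOC][17-53 FREE]
malloc(1): first-fit scan over [0-16 ALLOC][17-53 FREE] -> 17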